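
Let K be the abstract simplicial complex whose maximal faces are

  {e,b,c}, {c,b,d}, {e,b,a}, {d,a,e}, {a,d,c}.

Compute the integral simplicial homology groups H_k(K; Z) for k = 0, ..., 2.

Take the total order a < b < c < d < e on the vertex set. Then K (dimension 2) consists of the simplices:

  0-simplices (5): a, b, c, d, e
  1-simplices (10): ab, ac, ad, ae, bc, bd, be, cd, ce, de
  2-simplices (5): abe, acd, ade, bcd, bce

giving chain groups C_0 ≅ Z^5, C_1 ≅ Z^10, C_2 ≅ Z^5.

∂_1: C_1 → C_0 maps an edge to its endpoints' difference, ∂[p,q] = q − p. For instance
  ∂bd = d − b.
This gives a 5×10 integer matrix of rank 4; reducing to Smith normal form yields diagonal entries (1,1,1,1).

Boundary ∂_2: C_2 → C_1 sends each 2-simplex [p,q,r] to [q,r] − [p,r] + [p,q]. For instance
  ∂bce = ce − be + bc,
  ∂abe = be − ae + ab.
The resulting 10×5 matrix has rank 5, and its Smith normal form has invariant factors (1,1,1,1,1).

Computing H_k = (kernel of ∂_k) / (image of ∂_{k+1}):

  H_0: rank C_0 − rank ∂_1 = 5 − 4 = 1, and the invariant factors of ∂_1 are all 1, so H_0 = Z.
  H_1: rank ker ∂_1 − rank ∂_2 = (10 − 4) − 5 = 1, and the invariant factors of ∂_2 are all 1, so H_1 = Z.
  H_2: rank ker ∂_2 − rank ∂_3 = (5 − 5) − 0 = 0, and there is no ∂_3, so H_2 = 0.

As a check, the Euler characteristic is 5 − 10 + 5 = 0, which agrees with 1 − 1 + 0 = 0.

H_0 = Z,  H_1 = Z,  H_2 = 0.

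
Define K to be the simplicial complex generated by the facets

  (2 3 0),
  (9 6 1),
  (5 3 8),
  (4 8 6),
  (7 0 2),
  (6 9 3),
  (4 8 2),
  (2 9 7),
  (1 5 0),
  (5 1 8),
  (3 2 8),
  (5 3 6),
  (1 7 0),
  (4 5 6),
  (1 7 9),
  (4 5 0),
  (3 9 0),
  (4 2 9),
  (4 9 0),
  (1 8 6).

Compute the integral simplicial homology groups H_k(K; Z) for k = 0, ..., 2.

H_0 ≅ Z,  H_1 ≅ Z ⊕ Z/2,  H_2 = 0.

Fix the vertex order 0 < 1 < 2 < 3 < 4 < 5 < 6 < 7 < 8 < 9 and write every simplex with vertices in increasing order. Then dim K = 2 and the simplices of K are:

  0-simplices (10): [0], [1], [2], [3], [4], [5], [6], [7], [8], [9]
  1-simplices (30): (30 of them)
  2-simplices (20): (20 of them)

Hence C_0 ≅ Z^10, C_1 ≅ Z^30, C_2 ≅ Z^20.

Boundary ∂_1: C_1 → C_0 maps an edge to its endpoints' difference, ∂[p,q] = q − p.
As a 10×30 matrix over Z this has rank 9, with invariant factors (1,1,1,1,1,1,1,1,1).

The boundary map ∂_2: C_2 → C_1 sends each 2-simplex [p,q,r] to [q,r] − [p,r] + [p,q]. For instance
  ∂[4,5,6] = [5,6] − [4,6] + [4,5],
  ∂[1,7,9] = [7,9] − [1,9] + [1,7].
The 30×20 boundary matrix has rank 20 and Smith normal form diag(1,1,1,1,1,1,1,1,1,1,1,1,1,1,1,1,1,1,1,2).

From H_k ≅ ker(∂_k) / im(∂_{k+1}) we obtain:

  H_0: rank C_0 − rank ∂_1 = 10 − 9 = 1, and the invariant factors of ∂_1 are all 1, so H_0 ≅ Z.
  H_1: rank ker ∂_1 − rank ∂_2 = (30 − 9) − 20 = 1, and ∂_2 has invariant factor 2 > 1, so H_1 ≅ Z ⊕ Z/2.
  H_2: rank ker ∂_2 − rank ∂_3 = (20 − 20) − 0 = 0, and there is no ∂_3, so H_2 ≅ 0.

(K is a triangulation of the Klein bottle.)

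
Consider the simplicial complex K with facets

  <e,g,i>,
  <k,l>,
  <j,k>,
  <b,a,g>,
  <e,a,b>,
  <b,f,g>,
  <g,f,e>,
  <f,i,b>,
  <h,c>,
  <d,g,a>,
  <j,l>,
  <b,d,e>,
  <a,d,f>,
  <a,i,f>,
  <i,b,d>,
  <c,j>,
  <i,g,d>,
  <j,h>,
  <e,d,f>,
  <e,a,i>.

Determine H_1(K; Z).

We work with the vertex ordering a < b < c < d < e < f < g < h < i < j < k < l. The simplices of K, each written with vertices in increasing order, are:

  0-simplices (12): a, b, c, d, e, f, g, h, i, j, k, l
  1-simplices (27): ab, ad, ae, af, ag, ai, bd, be, bf, bg, bi, ch, cj, de, df, dg, di, ef, eg, ei, fg, fi, gi, hj, jk, jl, kl
  2-simplices (14): abe, abg, adf, adg, aei, afi, bde, bdi, bfg, bfi, def, dgi, efg, egi

so the chain groups are C_0 ≅ Z^12, C_1 ≅ Z^27, C_2 ≅ Z^14.

Boundary ∂_1: C_1 → C_0 maps an edge to its endpoints' difference, ∂[p,q] = q − p. For instance
  ∂be = e − b.
The 12×27 boundary matrix has rank 10 and Smith normal form diag(1,1,1,1,1,1,1,1,1,1).

The boundary map ∂_2: C_2 → C_1 sends each 2-simplex [p,q,r] to [q,r] − [p,r] + [p,q]. For instance
  ∂abe = be − ae + ab,
  ∂bde = de − be + bd.
The 27×14 boundary matrix has rank 13 and Smith normal form diag(1,1,1,1,1,1,1,1,1,1,1,1,1).

Reading off H_k = ker ∂_k / im ∂_{k+1}:

  H_1: rank ker ∂_1 − rank ∂_2 = (27 − 10) − 13 = 4, and the invariant factors of ∂_2 are all 1, so H_1 = Z^4.

H_1 ≅ Z^4.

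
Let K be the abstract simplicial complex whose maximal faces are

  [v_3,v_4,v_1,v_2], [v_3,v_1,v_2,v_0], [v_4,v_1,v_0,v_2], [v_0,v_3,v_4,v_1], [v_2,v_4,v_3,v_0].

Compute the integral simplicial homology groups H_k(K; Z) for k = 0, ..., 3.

H_0 = Z,  H_1 = 0,  H_2 = 0,  H_3 = Z.

Fix the vertex order v_0 < v_1 < v_2 < v_3 < v_4 and write every simplex with vertices in increasing order. Then dim K = 3 and the simplices of K are:

  0-simplices (5): [v_0], [v_1], [v_2], [v_3], [v_4]
  1-simplices (10): [v_0,v_1], [v_0,v_2], [v_0,v_3], [v_0,v_4], [v_1,v_2], [v_1,v_3], [v_1,v_4], [v_2,v_3], [v_2,v_4], [v_3,v_4]
  2-simplices (10): [v_0,v_1,v_2], [v_0,v_1,v_3], [v_0,v_1,v_4], [v_0,v_2,v_3], [v_0,v_2,v_4], [v_0,v_3,v_4], [v_1,v_2,v_3], [v_1,v_2,v_4], [v_1,v_3,v_4], [v_2,v_3,v_4]
  3-simplices (5): [v_0,v_1,v_2,v_3], [v_0,v_1,v_2,v_4], [v_0,v_1,v_3,v_4], [v_0,v_2,v_3,v_4], [v_1,v_2,v_3,v_4]

Hence C_0 ≅ Z^5, C_1 ≅ Z^10, C_2 ≅ Z^10, C_3 ≅ Z^5.

The boundary map ∂_1: C_1 → C_0 maps an edge to its endpoints' difference, ∂[p,q] = q − p.
The 5×10 boundary matrix has rank 4 and Smith normal form diag(1,1,1,1).

The boundary map ∂_2: C_2 → C_1 sends each 2-simplex [p,q,r] to [q,r] − [p,r] + [p,q]. For instance
  ∂[v_0,v_1,v_4] = [v_1,v_4] − [v_0,v_4] + [v_0,v_1],
  ∂[v_0,v_2,v_3] = [v_2,v_3] − [v_0,v_3] + [v_0,v_2].
The resulting 10×10 matrix has rank 6, and its Smith normal form has invariant factors (1,1,1,1,1,1).

Boundary ∂_3: C_3 → C_2 sends each 3-simplex σ to the alternating sum Σ_i (−1)^i (σ with its i-th vertex removed). For instance
  ∂[v_0,v_1,v_2,v_4] = [v_1,v_2,v_4] − [v_0,v_2,v_4] + [v_0,v_1,v_4] − [v_0,v_1,v_2],
  ∂[v_0,v_1,v_3,v_4] = [v_1,v_3,v_4] − [v_0,v_3,v_4] + [v_0,v_1,v_4] − [v_0,v_1,v_3].
The 10×5 boundary matrix has rank 4 and Smith normal form diag(1,1,1,1).

Now H_k = ker ∂_k / im ∂_{k+1}, so:

  H_0: rank C_0 − rank ∂_1 = 5 − 4 = 1, and the invariant factors of ∂_1 are all 1, so H_0 ≅ Z.
  H_1: rank ker ∂_1 − rank ∂_2 = (10 − 4) − 6 = 0, and the invariant factors of ∂_2 are all 1, so H_1 ≅ 0.
  H_2: rank ker ∂_2 − rank ∂_3 = (10 − 6) − 4 = 0, and the invariant factors of ∂_3 are all 1, so H_2 ≅ 0.
  H_3: rank ker ∂_3 − rank ∂_4 = (5 − 4) − 0 = 1, and there is no ∂_4, so H_3 ≅ Z.

As a check, the Euler characteristic is 5 − 10 + 10 − 5 = 0, which agrees with 1 − 0 + 0 − 1 = 0.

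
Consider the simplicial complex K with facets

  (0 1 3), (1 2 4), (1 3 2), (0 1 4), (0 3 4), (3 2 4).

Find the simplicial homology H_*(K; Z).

We work with the vertex ordering 0 < 1 < 2 < 3 < 4. The simplices of K, each written with vertices in increasing order, are:

  0-simplices (5): [0], [1], [2], [3], [4]
  1-simplices (9): [0,1], [0,3], [0,4], [1,2], [1,3], [1,4], [2,3], [2,4], [3,4]
  2-simplices (6): [0,1,3], [0,1,4], [0,3,4], [1,2,3], [1,2,4], [2,3,4]

so the chain groups are C_0 ≅ Z^5, C_1 ≅ Z^9, C_2 ≅ Z^6.

Boundary ∂_1: C_1 → C_0 maps an edge to its endpoints' difference, ∂[p,q] = q − p.
As a 5×9 matrix over Z this has rank 4, with invariant factors (1,1,1,1).

The boundary map ∂_2: C_2 → C_1 maps a triangle to the signed sum of its edges. For instance
  ∂[0,1,3] = [1,3] − [0,3] + [0,1],
  ∂[1,2,3] = [2,3] − [1,3] + [1,2].
The resulting 9×6 matrix has rank 5, and its Smith normal form has invariant factors (1,1,1,1,1).

Now H_k = ker ∂_k / im ∂_{k+1}, so:

  H_0: rank C_0 − rank ∂_1 = 5 − 4 = 1, and the invariant factors of ∂_1 are all 1, so H_0 ≅ Z.
  H_1: rank ker ∂_1 − rank ∂_2 = (9 − 4) − 5 = 0, and the invariant factors of ∂_2 are all 1, so H_1 ≅ 0.
  H_2: rank ker ∂_2 − rank ∂_3 = (6 − 5) − 0 = 1, and there is no ∂_3, so H_2 ≅ Z.

H_0 ≅ Z,  H_1 = 0,  H_2 ≅ Z.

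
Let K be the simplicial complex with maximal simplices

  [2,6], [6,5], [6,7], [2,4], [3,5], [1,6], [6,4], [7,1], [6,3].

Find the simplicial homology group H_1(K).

We work with the vertex ordering 1 < 2 < 3 < 4 < 5 < 6 < 7. The simplices of K, each written with vertices in increasing order, are:

  0-simplices (7): [1], [2], [3], [4], [5], [6], [7]
  1-simplices (9): [1,6], [1,7], [2,4], [2,6], [3,5], [3,6], [4,6], [5,6], [6,7]

Hence C_0 ≅ Z^7, C_1 ≅ Z^9.

Boundary ∂_1: C_1 → C_0 sends each edge [p,q] (with p < q) to q − p.
This gives a 7×9 integer matrix of rank 6; reducing to Smith normal form yields diagonal entries (1,1,1,1,1,1).

Now H_k = ker ∂_k / im ∂_{k+1}, so:

  H_1: rank ker ∂_1 − rank ∂_2 = (9 − 6) − 0 = 3, and there is no ∂_2, so H_1 ≅ Z^3.

H_1 ≅ Z^3.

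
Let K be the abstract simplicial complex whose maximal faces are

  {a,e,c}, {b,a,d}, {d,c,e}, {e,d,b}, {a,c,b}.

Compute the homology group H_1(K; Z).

H_1 ≅ Z.

Fix the vertex order a < b < c < d < e and write every simplex with vertices in increasing order. Then dim K = 2 and the simplices of K are:

  0-simplices (5): a, b, c, d, e
  1-simplices (10): ab, ac, ad, ae, bc, bd, be, cd, ce, de
  2-simplices (5): abc, abd, ace, bde, cde

Hence C_0 ≅ Z^5, C_1 ≅ Z^10, C_2 ≅ Z^5.

∂_1: C_1 → C_0 sends each edge [p,q] (with p < q) to q − p. For instance
  ∂be = e − b.
This gives a 5×10 integer matrix of rank 4; reducing to Smith normal form yields diagonal entries (1,1,1,1).

The boundary map ∂_2: C_2 → C_1 maps a triangle to the signed sum of its edges. For instance
  ∂cde = de − ce + cd,
  ∂bde = de − be + bd.
The resulting 10×5 matrix has rank 5, and its Smith normal form has invariant factors (1,1,1,1,1).

Now H_k = ker ∂_k / im ∂_{k+1}, so:

  H_1: rank ker ∂_1 − rank ∂_2 = (10 − 4) − 5 = 1, and the invariant factors of ∂_2 are all 1, so H_1 ≅ Z.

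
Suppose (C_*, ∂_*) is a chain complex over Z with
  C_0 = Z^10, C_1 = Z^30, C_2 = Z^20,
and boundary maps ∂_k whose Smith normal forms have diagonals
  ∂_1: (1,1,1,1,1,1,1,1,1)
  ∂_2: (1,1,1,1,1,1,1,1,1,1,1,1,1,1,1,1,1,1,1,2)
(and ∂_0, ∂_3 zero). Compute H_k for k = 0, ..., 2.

H_0 ≅ Z,  H_1 ≅ Z ⊕ Z_2,  H_2 = 0.

H_0: b_0 = 10 − 0 − 9 = 1; torsion from ∂_1 factors > 1: none. So H_0 ≅ Z.
H_1: b_1 = 30 − 9 − 20 = 1; torsion from ∂_2 factors > 1: [2]. So H_1 ≅ Z ⊕ Z_2.
H_2: b_2 = 20 − 20 − 0 = 0; torsion from ∂_3 factors > 1: none. So H_2 ≅ 0.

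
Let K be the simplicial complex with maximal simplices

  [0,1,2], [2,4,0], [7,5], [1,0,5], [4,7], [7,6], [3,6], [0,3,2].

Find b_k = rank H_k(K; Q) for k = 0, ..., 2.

b_0 = 1, b_1 = 2, b_2 = 0.

Fix the vertex order 0 < 1 < 2 < 3 < 4 < 5 < 6 < 7 and write every simplex with vertices in increasing order. Then dim K = 2 and the simplices of K are:

  0-simplices (8): [0], [1], [2], [3], [4], [5], [6], [7]
  1-simplices (13): [0,1], [0,2], [0,3], [0,4], [0,5], [1,2], [1,5], [2,3], [2,4], [3,6], [4,7], [5,7], [6,7]
  2-simplices (4): [0,1,2], [0,1,5], [0,2,3], [0,2,4]

Hence C_0 ≅ Z^8, C_1 ≅ Z^13, C_2 ≅ Z^4.

The boundary map ∂_1: C_1 → C_0 sends each edge [p,q] (with p < q) to q − p. For instance
  ∂[0,2] = [2] − [0].
The 8×13 boundary matrix has rank 7 and Smith normal form diag(1,1,1,1,1,1,1).

The boundary map ∂_2: C_2 → C_1 acts by ∂[p,q,r] = [q,r] − [p,r] + [p,q]. For instance
  ∂[0,1,5] = [1,5] − [0,5] + [0,1],
  ∂[0,2,4] = [2,4] − [0,4] + [0,2].
The 13×4 boundary matrix has rank 4 and Smith normal form diag(1,1,1,1).

Computing H_k = (kernel of ∂_k) / (image of ∂_{k+1}):

  H_0: rank C_0 − rank ∂_1 = 8 − 7 = 1, and the invariant factors of ∂_1 are all 1, so H_0 = Z.
  H_1: rank ker ∂_1 − rank ∂_2 = (13 − 7) − 4 = 2, and the invariant factors of ∂_2 are all 1, so H_1 = Z^2.
  H_2: rank ker ∂_2 − rank ∂_3 = (4 − 4) − 0 = 0, and there is no ∂_3, so H_2 = 0.

Hence the Betti numbers are b_0 = 1, b_1 = 2, b_2 = 0.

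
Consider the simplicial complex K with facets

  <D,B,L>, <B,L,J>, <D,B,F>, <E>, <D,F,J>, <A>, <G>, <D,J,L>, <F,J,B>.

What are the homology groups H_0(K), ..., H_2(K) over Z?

Order the vertices as A < B < D < E < F < G < J < L. Listing each simplex with vertices in this order, K has dimension 2 with simplices:

  0-simplices (8): A, B, D, E, F, G, J, L
  1-simplices (9): BD, BF, BJ, BL, DF, DJ, DL, FJ, JL
  2-simplices (6): BDF, BDL, BFJ, BJL, DFJ, DJL

giving chain groups C_0 ≅ Z^8, C_1 ≅ Z^9, C_2 ≅ Z^6.

∂_1: C_1 → C_0 maps an edge to its endpoints' difference, ∂[p,q] = q − p.
The resulting 8×9 matrix has rank 4, and its Smith normal form has invariant factors (1,1,1,1).

∂_2: C_2 → C_1 acts by ∂[p,q,r] = [q,r] − [p,r] + [p,q]. For instance
  ∂BDF = DF − BF + BD,
  ∂BDL = DL − BL + BD.
The resulting 9×6 matrix has rank 5, and its Smith normal form has invariant factors (1,1,1,1,1).

From H_k ≅ ker(∂_k) / im(∂_{k+1}) we obtain:

  H_0: rank C_0 − rank ∂_1 = 8 − 4 = 4, and the invariant factors of ∂_1 are all 1, so H_0 = Z^4.
  H_1: rank ker ∂_1 − rank ∂_2 = (9 − 4) − 5 = 0, and the invariant factors of ∂_2 are all 1, so H_1 = 0.
  H_2: rank ker ∂_2 − rank ∂_3 = (6 − 5) − 0 = 1, and there is no ∂_3, so H_2 = Z.

H_0 = Z^4,  H_1 = 0,  H_2 = Z.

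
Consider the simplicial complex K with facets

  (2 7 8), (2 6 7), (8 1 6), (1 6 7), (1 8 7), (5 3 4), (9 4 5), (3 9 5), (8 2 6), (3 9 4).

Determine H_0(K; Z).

Order the vertices as 1 < 2 < 3 < 4 < 5 < 6 < 7 < 8 < 9. Listing each simplex with vertices in this order, K has dimension 2 with simplices:

  0-simplices (9): [1], [2], [3], [4], [5], [6], [7], [8], [9]
  1-simplices (15): [1,6], [1,7], [1,8], [2,6], [2,7], [2,8], [3,4], [3,5], [3,9], [4,5], [4,9], [5,9], [6,7], [6,8], [7,8]
  2-simplices (10): [1,6,7], [1,6,8], [1,7,8], [2,6,7], [2,6,8], [2,7,8], [3,4,5], [3,4,9], [3,5,9], [4,5,9]

Hence C_0 ≅ Z^9, C_1 ≅ Z^15, C_2 ≅ Z^10.

∂_1: C_1 → C_0 sends each edge [p,q] (with p < q) to q − p. For instance
  ∂[1,8] = [8] − [1].
The 9×15 boundary matrix has rank 7 and Smith normal form diag(1,1,1,1,1,1,1).

∂_2: C_2 → C_1 acts by ∂[p,q,r] = [q,r] − [p,r] + [p,q]. For instance
  ∂[2,6,7] = [6,7] − [2,7] + [2,6],
  ∂[3,4,9] = [4,9] − [3,9] + [3,4].
As a 15×10 matrix over Z this has rank 8, with invariant factors (1,1,1,1,1,1,1,1).

Now H_k = ker ∂_k / im ∂_{k+1}, so:

  H_0: rank C_0 − rank ∂_1 = 9 − 7 = 2, and the invariant factors of ∂_1 are all 1, so H_0 ≅ Z^2.

(K is a triangulation of the disjoint union of the 2-sphere S^2 and the 2-sphere S^2.)

H_0 ≅ Z^2.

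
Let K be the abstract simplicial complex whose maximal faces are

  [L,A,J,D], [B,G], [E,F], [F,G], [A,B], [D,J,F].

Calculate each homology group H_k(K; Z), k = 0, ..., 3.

Take the total order A < B < D < E < F < G < J < L on the vertex set. Then K (dimension 3) consists of the simplices:

  0-simplices (8): A, B, D, E, F, G, J, L
  1-simplices (12): AB, AD, AJ, AL, BG, DF, DJ, DL, EF, FG, FJ, JL
  2-simplices (5): ADJ, ADL, AJL, DFJ, DJL
  3-simplices (1): ADJL

so the chain groups are C_0 ≅ Z^8, C_1 ≅ Z^12, C_2 ≅ Z^5, C_3 ≅ Z^1.

∂_1: C_1 → C_0 maps an edge to its endpoints' difference, ∂[p,q] = q − p.
As a 8×12 matrix over Z this has rank 7, with invariant factors (1,1,1,1,1,1,1).

The boundary map ∂_2: C_2 → C_1 maps a triangle to the signed sum of its edges. For instance
  ∂ADJ = DJ − AJ + AD,
  ∂DFJ = FJ − DJ + DF.
The 12×5 boundary matrix has rank 4 and Smith normal form diag(1,1,1,1).

The boundary map ∂_3: C_3 → C_2 sends each 3-simplex σ to the alternating sum Σ_i (−1)^i (σ with its i-th vertex removed). For instance
  ∂ADJL = DJL − AJL + ADL − ADJ.
The 5×1 boundary matrix has rank 1 and Smith normal form diag(1).

Now H_k = ker ∂_k / im ∂_{k+1}, so:

  H_0: rank C_0 − rank ∂_1 = 8 − 7 = 1, and the invariant factors of ∂_1 are all 1, so H_0 ≅ Z.
  H_1: rank ker ∂_1 − rank ∂_2 = (12 − 7) − 4 = 1, and the invariant factors of ∂_2 are all 1, so H_1 ≅ Z.
  H_2: rank ker ∂_2 − rank ∂_3 = (5 − 4) − 1 = 0, and the invariant factors of ∂_3 are all 1, so H_2 ≅ 0.
  H_3: rank ker ∂_3 − rank ∂_4 = (1 − 1) − 0 = 0, and there is no ∂_4, so H_3 ≅ 0.

As a check, the Euler characteristic is 8 − 12 + 5 − 1 = 0, which agrees with 1 − 1 + 0 − 0 = 0.

H_0 ≅ Z,  H_1 ≅ Z,  H_2 = 0,  H_3 = 0.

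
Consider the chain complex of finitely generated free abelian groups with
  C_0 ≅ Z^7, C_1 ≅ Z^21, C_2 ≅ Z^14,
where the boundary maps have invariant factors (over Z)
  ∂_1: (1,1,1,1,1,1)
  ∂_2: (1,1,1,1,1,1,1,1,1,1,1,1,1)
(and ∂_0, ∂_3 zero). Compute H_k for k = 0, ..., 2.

H_0 ≅ Z,  H_1 ≅ Z^2,  H_2 ≅ Z.

H_0: b_0 = 7 − 0 − 6 = 1; torsion from ∂_1 factors > 1: none. So H_0 ≅ Z.
H_1: b_1 = 21 − 6 − 13 = 2; torsion from ∂_2 factors > 1: none. So H_1 ≅ Z^2.
H_2: b_2 = 14 − 13 − 0 = 1; torsion from ∂_3 factors > 1: none. So H_2 ≅ Z.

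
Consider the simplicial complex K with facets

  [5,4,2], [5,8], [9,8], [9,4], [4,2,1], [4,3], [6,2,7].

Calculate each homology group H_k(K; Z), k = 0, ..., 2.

H_0 ≅ Z,  H_1 ≅ Z,  H_2 = 0.

We work with the vertex ordering 1 < 2 < 3 < 4 < 5 < 6 < 7 < 8 < 9. The simplices of K, each written with vertices in increasing order, are:

  0-simplices (9): [1], [2], [3], [4], [5], [6], [7], [8], [9]
  1-simplices (12): [1,2], [1,4], [2,4], [2,5], [2,6], [2,7], [3,4], [4,5], [4,9], [5,8], [6,7], [8,9]
  2-simplices (3): [1,2,4], [2,4,5], [2,6,7]

giving chain groups C_0 ≅ Z^9, C_1 ≅ Z^12, C_2 ≅ Z^3.

∂_1: C_1 → C_0 is given by ∂[p,q] = [q] − [p].
This gives a 9×12 integer matrix of rank 8; reducing to Smith normal form yields diagonal entries (1,1,1,1,1,1,1,1).

∂_2: C_2 → C_1 acts by ∂[p,q,r] = [q,r] − [p,r] + [p,q]. For instance
  ∂[2,4,5] = [4,5] − [2,5] + [2,4],
  ∂[2,6,7] = [6,7] − [2,7] + [2,6].
The 12×3 boundary matrix has rank 3 and Smith normal form diag(1,1,1).

Computing H_k = (kernel of ∂_k) / (image of ∂_{k+1}):

  H_0: rank C_0 − rank ∂_1 = 9 − 8 = 1, and the invariant factors of ∂_1 are all 1, so H_0 = Z.
  H_1: rank ker ∂_1 − rank ∂_2 = (12 − 8) − 3 = 1, and the invariant factors of ∂_2 are all 1, so H_1 = Z.
  H_2: rank ker ∂_2 − rank ∂_3 = (3 − 3) − 0 = 0, and there is no ∂_3, so H_2 = 0.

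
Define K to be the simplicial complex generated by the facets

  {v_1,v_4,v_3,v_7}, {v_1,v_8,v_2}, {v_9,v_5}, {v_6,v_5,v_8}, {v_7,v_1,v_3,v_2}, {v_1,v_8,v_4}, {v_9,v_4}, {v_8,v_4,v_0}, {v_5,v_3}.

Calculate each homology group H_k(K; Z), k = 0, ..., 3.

H_0 = Z,  H_1 = Z^2,  H_2 = 0,  H_3 = 0.

Order the vertices as v_0 < v_1 < v_2 < v_3 < v_4 < v_5 < v_6 < v_7 < v_8 < v_9. Listing each simplex with vertices in this order, K has dimension 3 with simplices:

  0-simplices (10): [v_0], [v_1], [v_2], [v_3], [v_4], [v_5], [v_6], [v_7], [v_8], [v_9]
  1-simplices (20): (20 of them)
  2-simplices (11): (11 of them)
  3-simplices (2): [v_1,v_2,v_3,v_7], [v_1,v_3,v_4,v_7]

giving chain groups C_0 ≅ Z^10, C_1 ≅ Z^20, C_2 ≅ Z^11, C_3 ≅ Z^2.

Boundary ∂_1: C_1 → C_0 is given by ∂[p,q] = [q] − [p].
As a 10×20 matrix over Z this has rank 9, with invariant factors (1,1,1,1,1,1,1,1,1).

Boundary ∂_2: C_2 → C_1 sends each 2-simplex [p,q,r] to [q,r] − [p,r] + [p,q]. For instance
  ∂[v_1,v_2,v_3] = [v_2,v_3] − [v_1,v_3] + [v_1,v_2],
  ∂[v_1,v_3,v_4] = [v_3,v_4] − [v_1,v_4] + [v_1,v_3].
The 20×11 boundary matrix has rank 9 and Smith normal form diag(1,1,1,1,1,1,1,1,1).

∂_3: C_3 → C_2 sends each 3-simplex σ to the alternating sum Σ_i (−1)^i (σ with its i-th vertex removed). For instance
  ∂[v_1,v_2,v_3,v_7] = [v_2,v_3,v_7] − [v_1,v_3,v_7] + [v_1,v_2,v_7] − [v_1,v_2,v_3],
  ∂[v_1,v_3,v_4,v_7] = [v_3,v_4,v_7] − [v_1,v_4,v_7] + [v_1,v_3,v_7] − [v_1,v_3,v_4].
This gives a 11×2 integer matrix of rank 2; reducing to Smith normal form yields diagonal entries (1,1).

Reading off H_k = ker ∂_k / im ∂_{k+1}:

  H_0: rank C_0 − rank ∂_1 = 10 − 9 = 1, and the invariant factors of ∂_1 are all 1, so H_0 = Z.
  H_1: rank ker ∂_1 − rank ∂_2 = (20 − 9) − 9 = 2, and the invariant factors of ∂_2 are all 1, so H_1 = Z^2.
  H_2: rank ker ∂_2 − rank ∂_3 = (11 − 9) − 2 = 0, and the invariant factors of ∂_3 are all 1, so H_2 = 0.
  H_3: rank ker ∂_3 − rank ∂_4 = (2 − 2) − 0 = 0, and there is no ∂_4, so H_3 = 0.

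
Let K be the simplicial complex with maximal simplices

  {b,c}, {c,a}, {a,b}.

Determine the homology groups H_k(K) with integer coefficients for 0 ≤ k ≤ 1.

H_0 = Z,  H_1 = Z.

K has 3 vertices, 3 edges.
rank ∂_0 = 0, rank ∂_1 = 2 ⇒ b_0 = 3 − 0 − 2 = 1; all invariant factors of ∂_1 are 1 so no torsion. So H_0 = Z.
rank ∂_1 = 2, rank ∂_2 = 0 ⇒ b_1 = 3 − 2 − 0 = 1. So H_1 = Z.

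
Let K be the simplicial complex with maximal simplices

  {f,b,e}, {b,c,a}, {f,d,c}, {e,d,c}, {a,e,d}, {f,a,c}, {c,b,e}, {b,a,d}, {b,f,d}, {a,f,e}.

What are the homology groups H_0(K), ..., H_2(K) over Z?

Order the vertices as a < b < c < d < e < f. Listing each simplex with vertices in this order, K has dimension 2 with simplices:

  0-simplices (6): a, b, c, d, e, f
  1-simplices (15): ab, ac, ad, ae, af, bc, bd, be, bf, cd, ce, cf, de, df, ef
  2-simplices (10): abc, abd, acf, ade, aef, bce, bdf, bef, cde, cdf

so the chain groups are C_0 ≅ Z^6, C_1 ≅ Z^15, C_2 ≅ Z^10.

∂_1: C_1 → C_0 sends each edge [p,q] (with p < q) to q − p.
The 6×15 boundary matrix has rank 5 and Smith normal form diag(1,1,1,1,1).

The boundary map ∂_2: C_2 → C_1 maps a triangle to the signed sum of its edges. For instance
  ∂ade = de − ae + ad,
  ∂bdf = df − bf + bd.
The resulting 15×10 matrix has rank 10, and its Smith normal form has invariant factors (1,1,1,1,1,1,1,1,1,2).

From H_k ≅ ker(∂_k) / im(∂_{k+1}) we obtain:

  H_0: rank C_0 − rank ∂_1 = 6 − 5 = 1, and the invariant factors of ∂_1 are all 1, so H_0 = Z.
  H_1: rank ker ∂_1 − rank ∂_2 = (15 − 5) − 10 = 0, and ∂_2 has invariant factor 2 > 1, so H_1 = Z/2.
  H_2: rank ker ∂_2 − rank ∂_3 = (10 − 10) − 0 = 0, and there is no ∂_3, so H_2 = 0.

H_0 ≅ Z,  H_1 ≅ Z/2,  H_2 = 0.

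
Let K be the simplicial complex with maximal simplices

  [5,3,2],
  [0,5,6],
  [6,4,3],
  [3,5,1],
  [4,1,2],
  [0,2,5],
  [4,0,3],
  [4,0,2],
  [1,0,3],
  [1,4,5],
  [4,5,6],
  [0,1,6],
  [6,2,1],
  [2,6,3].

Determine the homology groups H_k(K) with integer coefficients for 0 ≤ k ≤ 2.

Order the vertices as 0 < 1 < 2 < 3 < 4 < 5 < 6. Listing each simplex with vertices in this order, K has dimension 2 with simplices:

  0-simplices (7): [0], [1], [2], [3], [4], [5], [6]
  1-simplices (21): [0,1], [0,2], [0,3], [0,4], [0,5], [0,6], [1,2], [1,3], [1,4], [1,5], [1,6], [2,3], [2,4], [2,5], [2,6], [3,4], [3,5], [3,6], [4,5], [4,6], [5,6]
  2-simplices (14): [0,1,3], [0,1,6], [0,2,4], [0,2,5], [0,3,4], [0,5,6], [1,2,4], [1,2,6], [1,3,5], [1,4,5], [2,3,5], [2,3,6], [3,4,6], [4,5,6]

giving chain groups C_0 ≅ Z^7, C_1 ≅ Z^21, C_2 ≅ Z^14.

Boundary ∂_1: C_1 → C_0 sends each edge [p,q] (with p < q) to q − p.
This gives a 7×21 integer matrix of rank 6; reducing to Smith normal form yields diagonal entries (1,1,1,1,1,1).

∂_2: C_2 → C_1 sends each 2-simplex [p,q,r] to [q,r] − [p,r] + [p,q]. For instance
  ∂[0,2,4] = [2,4] − [0,4] + [0,2],
  ∂[0,1,3] = [1,3] − [0,3] + [0,1].
The 21×14 boundary matrix has rank 13 and Smith normal form diag(1,1,1,1,1,1,1,1,1,1,1,1,1).

From H_k ≅ ker(∂_k) / im(∂_{k+1}) we obtain:

  H_0: rank C_0 − rank ∂_1 = 7 − 6 = 1, and the invariant factors of ∂_1 are all 1, so H_0 ≅ Z.
  H_1: rank ker ∂_1 − rank ∂_2 = (21 − 6) − 13 = 2, and the invariant factors of ∂_2 are all 1, so H_1 ≅ Z^2.
  H_2: rank ker ∂_2 − rank ∂_3 = (14 − 13) − 0 = 1, and there is no ∂_3, so H_2 ≅ Z.

H_0 ≅ Z,  H_1 ≅ Z^2,  H_2 ≅ Z.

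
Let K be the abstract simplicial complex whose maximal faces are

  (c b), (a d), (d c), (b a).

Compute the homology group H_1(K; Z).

Fix the vertex order a < b < c < d and write every simplex with vertices in increasing order. Then dim K = 1 and the simplices of K are:

  0-simplices (4): a, b, c, d
  1-simplices (4): ab, ad, bc, cd

giving chain groups C_0 ≅ Z^4, C_1 ≅ Z^4.

∂_1: C_1 → C_0 maps an edge to its endpoints' difference, ∂[p,q] = q − p. For instance
  ∂cd = d − c.
As a 4×4 matrix over Z this has rank 3, with invariant factors (1,1,1).

Reading off H_k = ker ∂_k / im ∂_{k+1}:

  H_1: rank ker ∂_1 − rank ∂_2 = (4 − 3) − 0 = 1, and there is no ∂_2, so H_1 ≅ Z.

H_1 ≅ Z.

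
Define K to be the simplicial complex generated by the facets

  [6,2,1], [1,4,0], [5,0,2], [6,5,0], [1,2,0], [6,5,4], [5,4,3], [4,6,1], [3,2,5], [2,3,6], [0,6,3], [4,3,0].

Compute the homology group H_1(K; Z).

H_1 = Z/2.

Take the total order 0 < 1 < 2 < 3 < 4 < 5 < 6 on the vertex set. Then K (dimension 2) consists of the simplices:

  0-simplices (7): [0], [1], [2], [3], [4], [5], [6]
  1-simplices (18): [0,1], [0,2], [0,3], [0,4], [0,5], [0,6], [1,2], [1,4], [1,6], [2,3], [2,5], [2,6], [3,4], [3,5], [3,6], [4,5], [4,6], [5,6]
  2-simplices (12): [0,1,2], [0,1,4], [0,2,5], [0,3,4], [0,3,6], [0,5,6], [1,2,6], [1,4,6], [2,3,5], [2,3,6], [3,4,5], [4,5,6]

giving chain groups C_0 ≅ Z^7, C_1 ≅ Z^18, C_2 ≅ Z^12.

∂_1: C_1 → C_0 is given by ∂[p,q] = [q] − [p]. For instance
  ∂[5,6] = [6] − [5].
The 7×18 boundary matrix has rank 6 and Smith normal form diag(1,1,1,1,1,1).

∂_2: C_2 → C_1 acts by ∂[p,q,r] = [q,r] − [p,r] + [p,q]. For instance
  ∂[4,5,6] = [5,6] − [4,6] + [4,5],
  ∂[0,1,2] = [1,2] − [0,2] + [0,1].
The resulting 18×12 matrix has rank 12, and its Smith normal form has invariant factors (1,1,1,1,1,1,1,1,1,1,1,2).

Reading off H_k = ker ∂_k / im ∂_{k+1}:

  H_1: rank ker ∂_1 − rank ∂_2 = (18 − 6) − 12 = 0, and ∂_2 has invariant factor 2 > 1, so H_1 = Z/2.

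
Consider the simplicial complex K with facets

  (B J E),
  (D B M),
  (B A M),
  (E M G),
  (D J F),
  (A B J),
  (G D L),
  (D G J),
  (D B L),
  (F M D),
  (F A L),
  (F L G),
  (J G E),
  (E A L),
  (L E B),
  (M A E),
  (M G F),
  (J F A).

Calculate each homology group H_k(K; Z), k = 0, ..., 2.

H_0 = Z,  H_1 = Z ⊕ Z/2Z,  H_2 = 0.

K has 9 vertices, 27 edges, 18 triangles.
rank ∂_0 = 0, rank ∂_1 = 8 ⇒ b_0 = 9 − 0 − 8 = 1; all invariant factors of ∂_1 are 1 so no torsion. So H_0 = Z.
rank ∂_1 = 8, rank ∂_2 = 18 ⇒ b_1 = 27 − 8 − 18 = 1; ∂_2 has invariant factor(s) [2] giving torsion. So H_1 = Z ⊕ Z/2Z.
rank ∂_2 = 18, rank ∂_3 = 0 ⇒ b_2 = 18 − 18 − 0 = 0. So H_2 = 0.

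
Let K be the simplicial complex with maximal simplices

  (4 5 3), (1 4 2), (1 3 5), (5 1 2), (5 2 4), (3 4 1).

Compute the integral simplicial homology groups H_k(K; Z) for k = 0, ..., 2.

Order the vertices as 1 < 2 < 3 < 4 < 5. Listing each simplex with vertices in this order, K has dimension 2 with simplices:

  0-simplices (5): [1], [2], [3], [4], [5]
  1-simplices (9): [1,2], [1,3], [1,4], [1,5], [2,4], [2,5], [3,4], [3,5], [4,5]
  2-simplices (6): [1,2,4], [1,2,5], [1,3,4], [1,3,5], [2,4,5], [3,4,5]

so the chain groups are C_0 ≅ Z^5, C_1 ≅ Z^9, C_2 ≅ Z^6.

The boundary map ∂_1: C_1 → C_0 sends each edge [p,q] (with p < q) to q − p.
As a 5×9 matrix over Z this has rank 4, with invariant factors (1,1,1,1).

∂_2: C_2 → C_1 sends each 2-simplex [p,q,r] to [q,r] − [p,r] + [p,q]. For instance
  ∂[1,2,4] = [2,4] − [1,4] + [1,2],
  ∂[1,3,4] = [3,4] − [1,4] + [1,3].
This gives a 9×6 integer matrix of rank 5; reducing to Smith normal form yields diagonal entries (1,1,1,1,1).

Reading off H_k = ker ∂_k / im ∂_{k+1}:

  H_0: rank C_0 − rank ∂_1 = 5 − 4 = 1, and the invariant factors of ∂_1 are all 1, so H_0 ≅ Z.
  H_1: rank ker ∂_1 − rank ∂_2 = (9 − 4) − 5 = 0, and the invariant factors of ∂_2 are all 1, so H_1 ≅ 0.
  H_2: rank ker ∂_2 − rank ∂_3 = (6 − 5) − 0 = 1, and there is no ∂_3, so H_2 ≅ Z.

H_0 ≅ Z,  H_1 = 0,  H_2 ≅ Z.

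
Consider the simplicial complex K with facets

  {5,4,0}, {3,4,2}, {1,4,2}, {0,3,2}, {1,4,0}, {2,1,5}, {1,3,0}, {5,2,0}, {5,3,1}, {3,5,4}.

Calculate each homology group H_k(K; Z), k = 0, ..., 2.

We work with the vertex ordering 0 < 1 < 2 < 3 < 4 < 5. The simplices of K, each written with vertices in increasing order, are:

  0-simplices (6): [0], [1], [2], [3], [4], [5]
  1-simplices (15): [0,1], [0,2], [0,3], [0,4], [0,5], [1,2], [1,3], [1,4], [1,5], [2,3], [2,4], [2,5], [3,4], [3,5], [4,5]
  2-simplices (10): [0,1,3], [0,1,4], [0,2,3], [0,2,5], [0,4,5], [1,2,4], [1,2,5], [1,3,5], [2,3,4], [3,4,5]

giving chain groups C_0 ≅ Z^6, C_1 ≅ Z^15, C_2 ≅ Z^10.

∂_1: C_1 → C_0 is given by ∂[p,q] = [q] − [p].
As a 6×15 matrix over Z this has rank 5, with invariant factors (1,1,1,1,1).

The boundary map ∂_2: C_2 → C_1 acts by ∂[p,q,r] = [q,r] − [p,r] + [p,q]. For instance
  ∂[3,4,5] = [4,5] − [3,5] + [3,4],
  ∂[0,2,5] = [2,5] − [0,5] + [0,2].
As a 15×10 matrix over Z this has rank 10, with invariant factors (1,1,1,1,1,1,1,1,1,2).

Reading off H_k = ker ∂_k / im ∂_{k+1}:

  H_0: rank C_0 − rank ∂_1 = 6 − 5 = 1, and the invariant factors of ∂_1 are all 1, so H_0 = Z.
  H_1: rank ker ∂_1 − rank ∂_2 = (15 − 5) − 10 = 0, and ∂_2 has invariant factor 2 > 1, so H_1 = Z/2.
  H_2: rank ker ∂_2 − rank ∂_3 = (10 − 10) − 0 = 0, and there is no ∂_3, so H_2 = 0.

H_0 ≅ Z,  H_1 ≅ Z/2,  H_2 = 0.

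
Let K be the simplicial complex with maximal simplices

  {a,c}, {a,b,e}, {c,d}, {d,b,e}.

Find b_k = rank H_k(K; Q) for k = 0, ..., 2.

b_0 = 1, b_1 = 1, b_2 = 0.

Order the vertices as a < b < c < d < e. Listing each simplex with vertices in this order, K has dimension 2 with simplices:

  0-simplices (5): a, b, c, d, e
  1-simplices (7): ab, ac, ae, bd, be, cd, de
  2-simplices (2): abe, bde

Hence C_0 ≅ Z^5, C_1 ≅ Z^7, C_2 ≅ Z^2.

Boundary ∂_1: C_1 → C_0 is given by ∂[p,q] = [q] − [p].
The resulting 5×7 matrix has rank 4, and its Smith normal form has invariant factors (1,1,1,1).

The boundary map ∂_2: C_2 → C_1 acts by ∂[p,q,r] = [q,r] − [p,r] + [p,q]. For instance
  ∂bde = de − be + bd,
  ∂abe = be − ae + ab.
As a 7×2 matrix over Z this has rank 2, with invariant factors (1,1).

From H_k ≅ ker(∂_k) / im(∂_{k+1}) we obtain:

  H_0: rank C_0 − rank ∂_1 = 5 − 4 = 1, and the invariant factors of ∂_1 are all 1, so H_0 = Z.
  H_1: rank ker ∂_1 − rank ∂_2 = (7 − 4) − 2 = 1, and the invariant factors of ∂_2 are all 1, so H_1 = Z.
  H_2: rank ker ∂_2 − rank ∂_3 = (2 − 2) − 0 = 0, and there is no ∂_3, so H_2 = 0.

Hence the Betti numbers are b_0 = 1, b_1 = 1, b_2 = 0.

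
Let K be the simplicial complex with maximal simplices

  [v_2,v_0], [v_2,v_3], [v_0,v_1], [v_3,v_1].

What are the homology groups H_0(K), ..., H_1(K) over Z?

Fix the vertex order v_0 < v_1 < v_2 < v_3 and write every simplex with vertices in increasing order. Then dim K = 1 and the simplices of K are:

  0-simplices (4): [v_0], [v_1], [v_2], [v_3]
  1-simplices (4): [v_0,v_1], [v_0,v_2], [v_1,v_3], [v_2,v_3]

Hence C_0 ≅ Z^4, C_1 ≅ Z^4.

∂_1: C_1 → C_0 sends each edge [p,q] (with p < q) to q − p.
This gives a 4×4 integer matrix of rank 3; reducing to Smith normal form yields diagonal entries (1,1,1).

Computing H_k = (kernel of ∂_k) / (image of ∂_{k+1}):

  H_0: rank C_0 − rank ∂_1 = 4 − 3 = 1, and the invariant factors of ∂_1 are all 1, so H_0 = Z.
  H_1: rank ker ∂_1 − rank ∂_2 = (4 − 3) − 0 = 1, and there is no ∂_2, so H_1 = Z.

As a check, the Euler characteristic is 4 − 4 = 0, which agrees with 1 − 1 = 0.

H_0 = Z,  H_1 = Z.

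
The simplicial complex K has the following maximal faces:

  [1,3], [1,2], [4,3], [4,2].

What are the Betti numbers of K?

b_0 = 1, b_1 = 1.

Order the vertices as 1 < 2 < 3 < 4. Listing each simplex with vertices in this order, K has dimension 1 with simplices:

  0-simplices (4): [1], [2], [3], [4]
  1-simplices (4): [1,2], [1,3], [2,4], [3,4]

Hence C_0 ≅ Z^4, C_1 ≅ Z^4.

Boundary ∂_1: C_1 → C_0 sends each edge [p,q] (with p < q) to q − p. For instance
  ∂[1,3] = [3] − [1].
The resulting 4×4 matrix has rank 3, and its Smith normal form has invariant factors (1,1,1).

Computing H_k = (kernel of ∂_k) / (image of ∂_{k+1}):

  H_0: rank C_0 − rank ∂_1 = 4 − 3 = 1, and the invariant factors of ∂_1 are all 1, so H_0 ≅ Z.
  H_1: rank ker ∂_1 − rank ∂_2 = (4 − 3) − 0 = 1, and there is no ∂_2, so H_1 ≅ Z.

(K is a triangulation of the circle S^1.)

Hence the Betti numbers are b_0 = 1, b_1 = 1.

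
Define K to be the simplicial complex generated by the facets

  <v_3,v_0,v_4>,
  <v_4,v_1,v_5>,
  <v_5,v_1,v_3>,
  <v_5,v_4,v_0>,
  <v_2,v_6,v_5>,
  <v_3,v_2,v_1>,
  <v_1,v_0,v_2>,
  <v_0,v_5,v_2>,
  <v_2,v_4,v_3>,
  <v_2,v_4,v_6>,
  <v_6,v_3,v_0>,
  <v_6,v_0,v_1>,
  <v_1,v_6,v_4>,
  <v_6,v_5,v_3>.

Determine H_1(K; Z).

We work with the vertex ordering v_0 < v_1 < v_2 < v_3 < v_4 < v_5 < v_6. The simplices of K, each written with vertices in increasing order, are:

  0-simplices (7): [v_0], [v_1], [v_2], [v_3], [v_4], [v_5], [v_6]
  1-simplices (21): (21 of them)
  2-simplices (14): (14 of them)

giving chain groups C_0 ≅ Z^7, C_1 ≅ Z^21, C_2 ≅ Z^14.

The boundary map ∂_1: C_1 → C_0 maps an edge to its endpoints' difference, ∂[p,q] = q − p.
As a 7×21 matrix over Z this has rank 6, with invariant factors (1,1,1,1,1,1).

Boundary ∂_2: C_2 → C_1 sends each 2-simplex [p,q,r] to [q,r] − [p,r] + [p,q]. For instance
  ∂[v_0,v_1,v_2] = [v_1,v_2] − [v_0,v_2] + [v_0,v_1],
  ∂[v_2,v_5,v_6] = [v_5,v_6] − [v_2,v_6] + [v_2,v_5].
This gives a 21×14 integer matrix of rank 13; reducing to Smith normal form yields diagonal entries (1,1,1,1,1,1,1,1,1,1,1,1,1).

Now H_k = ker ∂_k / im ∂_{k+1}, so:

  H_1: rank ker ∂_1 − rank ∂_2 = (21 − 6) − 13 = 2, and the invariant factors of ∂_2 are all 1, so H_1 ≅ Z^2.

H_1 = Z^2.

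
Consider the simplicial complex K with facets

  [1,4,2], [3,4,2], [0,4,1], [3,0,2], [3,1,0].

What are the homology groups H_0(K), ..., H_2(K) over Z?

H_0 ≅ Z,  H_1 ≅ Z,  H_2 = 0.

Fix the vertex order 0 < 1 < 2 < 3 < 4 and write every simplex with vertices in increasing order. Then dim K = 2 and the simplices of K are:

  0-simplices (5): [0], [1], [2], [3], [4]
  1-simplices (10): [0,1], [0,2], [0,3], [0,4], [1,2], [1,3], [1,4], [2,3], [2,4], [3,4]
  2-simplices (5): [0,1,3], [0,1,4], [0,2,3], [1,2,4], [2,3,4]

so the chain groups are C_0 ≅ Z^5, C_1 ≅ Z^10, C_2 ≅ Z^5.

Boundary ∂_1: C_1 → C_0 maps an edge to its endpoints' difference, ∂[p,q] = q − p.
The resulting 5×10 matrix has rank 4, and its Smith normal form has invariant factors (1,1,1,1).

∂_2: C_2 → C_1 acts by ∂[p,q,r] = [q,r] − [p,r] + [p,q]. For instance
  ∂[0,1,3] = [1,3] − [0,3] + [0,1],
  ∂[0,1,4] = [1,4] − [0,4] + [0,1].
As a 10×5 matrix over Z this has rank 5, with invariant factors (1,1,1,1,1).

Reading off H_k = ker ∂_k / im ∂_{k+1}:

  H_0: rank C_0 − rank ∂_1 = 5 − 4 = 1, and the invariant factors of ∂_1 are all 1, so H_0 = Z.
  H_1: rank ker ∂_1 − rank ∂_2 = (10 − 4) − 5 = 1, and the invariant factors of ∂_2 are all 1, so H_1 = Z.
  H_2: rank ker ∂_2 − rank ∂_3 = (5 − 5) − 0 = 0, and there is no ∂_3, so H_2 = 0.

(K is a triangulation of the Möbius band.)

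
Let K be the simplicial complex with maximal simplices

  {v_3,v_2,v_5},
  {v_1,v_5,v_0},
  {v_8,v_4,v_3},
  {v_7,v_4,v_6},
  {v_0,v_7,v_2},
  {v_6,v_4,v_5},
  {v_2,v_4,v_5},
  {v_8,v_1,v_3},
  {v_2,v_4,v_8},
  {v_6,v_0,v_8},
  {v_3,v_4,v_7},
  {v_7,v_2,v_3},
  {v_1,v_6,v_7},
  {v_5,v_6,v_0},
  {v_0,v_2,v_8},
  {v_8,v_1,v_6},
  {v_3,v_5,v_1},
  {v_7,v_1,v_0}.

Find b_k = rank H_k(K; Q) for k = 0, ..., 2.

b_0 = 1, b_1 = 1, b_2 = 0.

We work with the vertex ordering v_0 < v_1 < v_2 < v_3 < v_4 < v_5 < v_6 < v_7 < v_8. The simplices of K, each written with vertices in increasing order, are:

  0-simplices (9): [v_0], [v_1], [v_2], [v_3], [v_4], [v_5], [v_6], [v_7], [v_8]
  1-simplices (27): (27 of them)
  2-simplices (18): (18 of them)

giving chain groups C_0 ≅ Z^9, C_1 ≅ Z^27, C_2 ≅ Z^18.

Boundary ∂_1: C_1 → C_0 is given by ∂[p,q] = [q] − [p].
The resulting 9×27 matrix has rank 8, and its Smith normal form has invariant factors (1,1,1,1,1,1,1,1).

The boundary map ∂_2: C_2 → C_1 maps a triangle to the signed sum of its edges. For instance
  ∂[v_0,v_6,v_8] = [v_6,v_8] − [v_0,v_8] + [v_0,v_6],
  ∂[v_0,v_2,v_7] = [v_2,v_7] − [v_0,v_7] + [v_0,v_2].
This gives a 27×18 integer matrix of rank 18; reducing to Smith normal form yields diagonal entries (1,1,1,1,1,1,1,1,1,1,1,1,1,1,1,1,1,2).

From H_k ≅ ker(∂_k) / im(∂_{k+1}) we obtain:

  H_0: rank C_0 − rank ∂_1 = 9 − 8 = 1, and the invariant factors of ∂_1 are all 1, so H_0 = Z.
  H_1: rank ker ∂_1 − rank ∂_2 = (27 − 8) − 18 = 1, and ∂_2 has invariant factor 2 > 1, so H_1 = Z ⊕ Z/2.
  H_2: rank ker ∂_2 − rank ∂_3 = (18 − 18) − 0 = 0, and there is no ∂_3, so H_2 = 0.

Hence the Betti numbers are b_0 = 1, b_1 = 1, b_2 = 0.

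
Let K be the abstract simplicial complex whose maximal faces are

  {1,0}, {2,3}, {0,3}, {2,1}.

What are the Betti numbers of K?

b_0 = 1, b_1 = 1.

Order the vertices as 0 < 1 < 2 < 3. Listing each simplex with vertices in this order, K has dimension 1 with simplices:

  0-simplices (4): [0], [1], [2], [3]
  1-simplices (4): [0,1], [0,3], [1,2], [2,3]

giving chain groups C_0 ≅ Z^4, C_1 ≅ Z^4.

∂_1: C_1 → C_0 is given by ∂[p,q] = [q] − [p].
The 4×4 boundary matrix has rank 3 and Smith normal form diag(1,1,1).

Now H_k = ker ∂_k / im ∂_{k+1}, so:

  H_0: rank C_0 − rank ∂_1 = 4 − 3 = 1, and the invariant factors of ∂_1 are all 1, so H_0 ≅ Z.
  H_1: rank ker ∂_1 − rank ∂_2 = (4 − 3) − 0 = 1, and there is no ∂_2, so H_1 ≅ Z.

As a check, the Euler characteristic is 4 − 4 = 0, which agrees with 1 − 1 = 0.

Hence the Betti numbers are b_0 = 1, b_1 = 1.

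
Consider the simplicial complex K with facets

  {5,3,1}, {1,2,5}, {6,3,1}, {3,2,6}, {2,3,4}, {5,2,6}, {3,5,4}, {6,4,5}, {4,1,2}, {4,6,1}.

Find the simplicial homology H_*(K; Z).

H_0 = Z,  H_1 = Z_2,  H_2 = 0.

We work with the vertex ordering 1 < 2 < 3 < 4 < 5 < 6. The simplices of K, each written with vertices in increasing order, are:

  0-simplices (6): [1], [2], [3], [4], [5], [6]
  1-simplices (15): [1,2], [1,3], [1,4], [1,5], [1,6], [2,3], [2,4], [2,5], [2,6], [3,4], [3,5], [3,6], [4,5], [4,6], [5,6]
  2-simplices (10): [1,2,4], [1,2,5], [1,3,5], [1,3,6], [1,4,6], [2,3,4], [2,3,6], [2,5,6], [3,4,5], [4,5,6]

so the chain groups are C_0 ≅ Z^6, C_1 ≅ Z^15, C_2 ≅ Z^10.

∂_1: C_1 → C_0 maps an edge to its endpoints' difference, ∂[p,q] = q − p.
The 6×15 boundary matrix has rank 5 and Smith normal form diag(1,1,1,1,1).

The boundary map ∂_2: C_2 → C_1 maps a triangle to the signed sum of its edges. For instance
  ∂[1,2,4] = [2,4] − [1,4] + [1,2],
  ∂[2,3,6] = [3,6] − [2,6] + [2,3].
This gives a 15×10 integer matrix of rank 10; reducing to Smith normal form yields diagonal entries (1,1,1,1,1,1,1,1,1,2).

Reading off H_k = ker ∂_k / im ∂_{k+1}:

  H_0: rank C_0 − rank ∂_1 = 6 − 5 = 1, and the invariant factors of ∂_1 are all 1, so H_0 = Z.
  H_1: rank ker ∂_1 − rank ∂_2 = (15 − 5) − 10 = 0, and ∂_2 has invariant factor 2 > 1, so H_1 = Z_2.
  H_2: rank ker ∂_2 − rank ∂_3 = (10 − 10) − 0 = 0, and there is no ∂_3, so H_2 = 0.

As a check, the Euler characteristic is 6 − 15 + 10 = 1, which agrees with 1 − 0 + 0 = 1.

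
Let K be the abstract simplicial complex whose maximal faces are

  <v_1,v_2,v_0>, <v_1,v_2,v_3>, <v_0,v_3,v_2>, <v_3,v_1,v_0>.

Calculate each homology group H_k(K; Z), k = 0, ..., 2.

H_0 = Z,  H_1 = 0,  H_2 = Z.

Order the vertices as v_0 < v_1 < v_2 < v_3. Listing each simplex with vertices in this order, K has dimension 2 with simplices:

  0-simplices (4): [v_0], [v_1], [v_2], [v_3]
  1-simplices (6): [v_0,v_1], [v_0,v_2], [v_0,v_3], [v_1,v_2], [v_1,v_3], [v_2,v_3]
  2-simplices (4): [v_0,v_1,v_2], [v_0,v_1,v_3], [v_0,v_2,v_3], [v_1,v_2,v_3]

Hence C_0 ≅ Z^4, C_1 ≅ Z^6, C_2 ≅ Z^4.

Boundary ∂_1: C_1 → C_0 is given by ∂[p,q] = [q] − [p]. For instance
  ∂[v_1,v_2] = [v_2] − [v_1].
As a 4×6 matrix over Z this has rank 3, with invariant factors (1,1,1).

The boundary map ∂_2: C_2 → C_1 maps a triangle to the signed sum of its edges. For instance
  ∂[v_0,v_1,v_3] = [v_1,v_3] − [v_0,v_3] + [v_0,v_1],
  ∂[v_0,v_1,v_2] = [v_1,v_2] − [v_0,v_2] + [v_0,v_1].
As a 6×4 matrix over Z this has rank 3, with invariant factors (1,1,1).

Reading off H_k = ker ∂_k / im ∂_{k+1}:

  H_0: rank C_0 − rank ∂_1 = 4 − 3 = 1, and the invariant factors of ∂_1 are all 1, so H_0 = Z.
  H_1: rank ker ∂_1 − rank ∂_2 = (6 − 3) − 3 = 0, and the invariant factors of ∂_2 are all 1, so H_1 = 0.
  H_2: rank ker ∂_2 − rank ∂_3 = (4 − 3) − 0 = 1, and there is no ∂_3, so H_2 = Z.

As a check, the Euler characteristic is 4 − 6 + 4 = 2, which agrees with 1 − 0 + 1 = 2.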